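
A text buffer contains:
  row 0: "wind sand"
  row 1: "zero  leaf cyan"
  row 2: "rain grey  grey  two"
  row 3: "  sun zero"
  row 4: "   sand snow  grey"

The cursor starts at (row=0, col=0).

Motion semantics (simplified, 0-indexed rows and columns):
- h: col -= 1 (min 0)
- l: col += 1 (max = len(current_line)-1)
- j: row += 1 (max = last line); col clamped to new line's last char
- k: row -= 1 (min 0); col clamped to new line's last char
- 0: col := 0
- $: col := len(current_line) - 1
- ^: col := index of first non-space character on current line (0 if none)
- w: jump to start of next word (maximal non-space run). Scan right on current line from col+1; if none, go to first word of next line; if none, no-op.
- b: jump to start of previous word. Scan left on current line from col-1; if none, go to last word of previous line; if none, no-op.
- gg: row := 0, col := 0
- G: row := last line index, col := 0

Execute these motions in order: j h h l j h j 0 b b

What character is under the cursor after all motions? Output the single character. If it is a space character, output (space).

After 1 (j): row=1 col=0 char='z'
After 2 (h): row=1 col=0 char='z'
After 3 (h): row=1 col=0 char='z'
After 4 (l): row=1 col=1 char='e'
After 5 (j): row=2 col=1 char='a'
After 6 (h): row=2 col=0 char='r'
After 7 (j): row=3 col=0 char='_'
After 8 (0): row=3 col=0 char='_'
After 9 (b): row=2 col=17 char='t'
After 10 (b): row=2 col=11 char='g'

Answer: g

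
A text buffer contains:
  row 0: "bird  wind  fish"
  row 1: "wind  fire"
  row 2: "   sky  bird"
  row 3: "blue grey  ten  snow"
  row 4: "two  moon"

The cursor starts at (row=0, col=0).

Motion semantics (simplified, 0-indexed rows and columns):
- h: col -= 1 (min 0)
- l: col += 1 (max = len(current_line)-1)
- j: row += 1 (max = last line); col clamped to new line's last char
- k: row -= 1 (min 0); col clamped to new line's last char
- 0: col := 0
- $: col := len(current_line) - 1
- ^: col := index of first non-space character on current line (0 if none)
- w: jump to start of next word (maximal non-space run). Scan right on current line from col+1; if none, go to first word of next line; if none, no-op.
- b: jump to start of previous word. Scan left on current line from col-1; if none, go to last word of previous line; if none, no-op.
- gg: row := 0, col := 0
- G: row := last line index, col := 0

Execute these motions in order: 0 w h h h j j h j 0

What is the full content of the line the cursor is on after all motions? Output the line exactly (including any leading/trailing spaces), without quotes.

After 1 (0): row=0 col=0 char='b'
After 2 (w): row=0 col=6 char='w'
After 3 (h): row=0 col=5 char='_'
After 4 (h): row=0 col=4 char='_'
After 5 (h): row=0 col=3 char='d'
After 6 (j): row=1 col=3 char='d'
After 7 (j): row=2 col=3 char='s'
After 8 (h): row=2 col=2 char='_'
After 9 (j): row=3 col=2 char='u'
After 10 (0): row=3 col=0 char='b'

Answer: blue grey  ten  snow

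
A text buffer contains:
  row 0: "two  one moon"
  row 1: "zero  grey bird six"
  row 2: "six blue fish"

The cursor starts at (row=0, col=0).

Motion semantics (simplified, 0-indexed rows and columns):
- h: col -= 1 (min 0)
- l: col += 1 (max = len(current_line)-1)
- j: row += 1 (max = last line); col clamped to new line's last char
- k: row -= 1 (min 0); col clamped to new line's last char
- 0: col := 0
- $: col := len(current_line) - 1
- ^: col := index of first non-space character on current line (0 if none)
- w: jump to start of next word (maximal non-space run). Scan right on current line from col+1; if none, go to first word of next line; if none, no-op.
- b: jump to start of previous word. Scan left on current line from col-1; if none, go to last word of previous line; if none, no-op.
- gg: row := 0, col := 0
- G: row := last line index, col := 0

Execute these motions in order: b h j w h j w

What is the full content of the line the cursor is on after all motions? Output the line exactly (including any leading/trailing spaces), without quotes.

Answer: six blue fish

Derivation:
After 1 (b): row=0 col=0 char='t'
After 2 (h): row=0 col=0 char='t'
After 3 (j): row=1 col=0 char='z'
After 4 (w): row=1 col=6 char='g'
After 5 (h): row=1 col=5 char='_'
After 6 (j): row=2 col=5 char='l'
After 7 (w): row=2 col=9 char='f'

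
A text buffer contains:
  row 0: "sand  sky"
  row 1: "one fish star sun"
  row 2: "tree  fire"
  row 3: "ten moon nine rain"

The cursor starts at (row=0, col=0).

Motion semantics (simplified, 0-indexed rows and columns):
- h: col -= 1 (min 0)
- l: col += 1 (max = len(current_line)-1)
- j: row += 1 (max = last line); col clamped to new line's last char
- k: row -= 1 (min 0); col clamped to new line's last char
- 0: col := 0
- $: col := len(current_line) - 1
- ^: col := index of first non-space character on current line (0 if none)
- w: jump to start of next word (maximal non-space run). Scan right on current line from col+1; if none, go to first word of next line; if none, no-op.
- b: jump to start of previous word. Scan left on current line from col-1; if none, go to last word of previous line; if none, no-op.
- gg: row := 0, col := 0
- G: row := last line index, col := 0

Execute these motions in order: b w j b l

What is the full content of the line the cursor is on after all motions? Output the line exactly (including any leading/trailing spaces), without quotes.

Answer: one fish star sun

Derivation:
After 1 (b): row=0 col=0 char='s'
After 2 (w): row=0 col=6 char='s'
After 3 (j): row=1 col=6 char='s'
After 4 (b): row=1 col=4 char='f'
After 5 (l): row=1 col=5 char='i'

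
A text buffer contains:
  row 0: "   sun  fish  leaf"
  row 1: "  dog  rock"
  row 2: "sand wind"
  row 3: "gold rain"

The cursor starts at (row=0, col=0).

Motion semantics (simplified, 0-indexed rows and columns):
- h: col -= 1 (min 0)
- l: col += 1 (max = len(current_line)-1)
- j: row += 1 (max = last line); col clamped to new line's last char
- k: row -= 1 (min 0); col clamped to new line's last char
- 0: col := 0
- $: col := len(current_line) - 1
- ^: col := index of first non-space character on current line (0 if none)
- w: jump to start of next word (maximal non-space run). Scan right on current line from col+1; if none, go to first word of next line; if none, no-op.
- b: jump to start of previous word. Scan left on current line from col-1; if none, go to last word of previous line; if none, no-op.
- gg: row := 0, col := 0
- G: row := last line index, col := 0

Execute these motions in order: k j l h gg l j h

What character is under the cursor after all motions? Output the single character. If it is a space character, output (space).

After 1 (k): row=0 col=0 char='_'
After 2 (j): row=1 col=0 char='_'
After 3 (l): row=1 col=1 char='_'
After 4 (h): row=1 col=0 char='_'
After 5 (gg): row=0 col=0 char='_'
After 6 (l): row=0 col=1 char='_'
After 7 (j): row=1 col=1 char='_'
After 8 (h): row=1 col=0 char='_'

Answer: (space)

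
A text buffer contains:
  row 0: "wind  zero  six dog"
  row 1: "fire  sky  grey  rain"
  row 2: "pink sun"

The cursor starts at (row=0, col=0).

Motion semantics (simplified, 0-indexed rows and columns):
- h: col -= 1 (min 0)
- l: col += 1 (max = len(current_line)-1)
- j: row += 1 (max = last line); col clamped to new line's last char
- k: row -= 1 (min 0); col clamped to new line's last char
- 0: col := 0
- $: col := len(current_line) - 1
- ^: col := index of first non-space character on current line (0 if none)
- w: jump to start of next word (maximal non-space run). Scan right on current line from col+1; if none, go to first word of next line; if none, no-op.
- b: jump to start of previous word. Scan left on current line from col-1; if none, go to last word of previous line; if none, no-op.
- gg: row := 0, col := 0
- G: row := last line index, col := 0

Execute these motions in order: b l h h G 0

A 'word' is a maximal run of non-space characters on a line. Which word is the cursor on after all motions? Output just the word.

After 1 (b): row=0 col=0 char='w'
After 2 (l): row=0 col=1 char='i'
After 3 (h): row=0 col=0 char='w'
After 4 (h): row=0 col=0 char='w'
After 5 (G): row=2 col=0 char='p'
After 6 (0): row=2 col=0 char='p'

Answer: pink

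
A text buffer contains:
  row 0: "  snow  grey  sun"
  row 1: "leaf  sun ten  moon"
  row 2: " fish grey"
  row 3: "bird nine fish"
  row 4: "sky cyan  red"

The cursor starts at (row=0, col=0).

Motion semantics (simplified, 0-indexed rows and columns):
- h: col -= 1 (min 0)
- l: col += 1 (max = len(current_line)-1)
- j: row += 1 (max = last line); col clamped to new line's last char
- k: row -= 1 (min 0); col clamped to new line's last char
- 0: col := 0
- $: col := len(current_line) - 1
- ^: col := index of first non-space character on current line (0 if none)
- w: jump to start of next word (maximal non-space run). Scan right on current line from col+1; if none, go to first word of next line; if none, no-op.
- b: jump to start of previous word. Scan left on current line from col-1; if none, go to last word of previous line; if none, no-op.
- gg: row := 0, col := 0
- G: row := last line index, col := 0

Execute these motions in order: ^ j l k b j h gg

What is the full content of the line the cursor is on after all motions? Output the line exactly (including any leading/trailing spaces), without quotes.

After 1 (^): row=0 col=2 char='s'
After 2 (j): row=1 col=2 char='a'
After 3 (l): row=1 col=3 char='f'
After 4 (k): row=0 col=3 char='n'
After 5 (b): row=0 col=2 char='s'
After 6 (j): row=1 col=2 char='a'
After 7 (h): row=1 col=1 char='e'
After 8 (gg): row=0 col=0 char='_'

Answer:   snow  grey  sun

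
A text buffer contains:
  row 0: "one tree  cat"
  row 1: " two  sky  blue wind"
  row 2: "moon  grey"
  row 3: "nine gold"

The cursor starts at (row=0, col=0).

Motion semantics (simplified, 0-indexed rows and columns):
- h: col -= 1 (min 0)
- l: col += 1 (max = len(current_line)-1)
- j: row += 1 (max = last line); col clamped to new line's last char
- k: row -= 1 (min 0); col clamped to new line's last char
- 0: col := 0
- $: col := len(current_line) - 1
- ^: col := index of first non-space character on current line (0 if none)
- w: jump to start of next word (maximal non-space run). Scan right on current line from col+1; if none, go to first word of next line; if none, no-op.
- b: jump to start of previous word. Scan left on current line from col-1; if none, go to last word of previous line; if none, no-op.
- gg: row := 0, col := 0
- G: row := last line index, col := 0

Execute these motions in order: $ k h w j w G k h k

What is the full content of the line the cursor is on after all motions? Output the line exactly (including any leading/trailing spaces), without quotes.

After 1 ($): row=0 col=12 char='t'
After 2 (k): row=0 col=12 char='t'
After 3 (h): row=0 col=11 char='a'
After 4 (w): row=1 col=1 char='t'
After 5 (j): row=2 col=1 char='o'
After 6 (w): row=2 col=6 char='g'
After 7 (G): row=3 col=0 char='n'
After 8 (k): row=2 col=0 char='m'
After 9 (h): row=2 col=0 char='m'
After 10 (k): row=1 col=0 char='_'

Answer:  two  sky  blue wind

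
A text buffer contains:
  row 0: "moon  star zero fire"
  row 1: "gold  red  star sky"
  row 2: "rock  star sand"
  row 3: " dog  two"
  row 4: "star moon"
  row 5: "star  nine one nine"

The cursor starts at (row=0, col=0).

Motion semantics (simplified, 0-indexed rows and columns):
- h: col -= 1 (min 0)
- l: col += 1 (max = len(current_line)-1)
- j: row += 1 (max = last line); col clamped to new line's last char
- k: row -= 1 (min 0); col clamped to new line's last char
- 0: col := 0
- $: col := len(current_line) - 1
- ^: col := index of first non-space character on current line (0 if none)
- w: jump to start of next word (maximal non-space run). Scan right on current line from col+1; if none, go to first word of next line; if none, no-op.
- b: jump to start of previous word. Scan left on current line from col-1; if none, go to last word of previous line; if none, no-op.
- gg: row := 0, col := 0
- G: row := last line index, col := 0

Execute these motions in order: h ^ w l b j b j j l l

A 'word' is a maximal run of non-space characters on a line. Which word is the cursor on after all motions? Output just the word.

After 1 (h): row=0 col=0 char='m'
After 2 (^): row=0 col=0 char='m'
After 3 (w): row=0 col=6 char='s'
After 4 (l): row=0 col=7 char='t'
After 5 (b): row=0 col=6 char='s'
After 6 (j): row=1 col=6 char='r'
After 7 (b): row=1 col=0 char='g'
After 8 (j): row=2 col=0 char='r'
After 9 (j): row=3 col=0 char='_'
After 10 (l): row=3 col=1 char='d'
After 11 (l): row=3 col=2 char='o'

Answer: dog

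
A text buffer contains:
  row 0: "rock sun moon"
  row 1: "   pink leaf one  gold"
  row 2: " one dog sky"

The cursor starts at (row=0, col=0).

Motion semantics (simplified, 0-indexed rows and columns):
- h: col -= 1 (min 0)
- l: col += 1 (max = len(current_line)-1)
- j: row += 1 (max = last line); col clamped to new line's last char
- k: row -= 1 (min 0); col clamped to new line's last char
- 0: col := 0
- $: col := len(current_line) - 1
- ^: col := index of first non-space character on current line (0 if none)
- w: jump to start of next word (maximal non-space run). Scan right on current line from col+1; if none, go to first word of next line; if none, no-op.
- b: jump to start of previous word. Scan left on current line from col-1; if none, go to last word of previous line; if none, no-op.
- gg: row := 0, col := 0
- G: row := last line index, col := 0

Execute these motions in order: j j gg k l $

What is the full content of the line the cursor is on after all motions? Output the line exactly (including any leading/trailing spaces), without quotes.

Answer: rock sun moon

Derivation:
After 1 (j): row=1 col=0 char='_'
After 2 (j): row=2 col=0 char='_'
After 3 (gg): row=0 col=0 char='r'
After 4 (k): row=0 col=0 char='r'
After 5 (l): row=0 col=1 char='o'
After 6 ($): row=0 col=12 char='n'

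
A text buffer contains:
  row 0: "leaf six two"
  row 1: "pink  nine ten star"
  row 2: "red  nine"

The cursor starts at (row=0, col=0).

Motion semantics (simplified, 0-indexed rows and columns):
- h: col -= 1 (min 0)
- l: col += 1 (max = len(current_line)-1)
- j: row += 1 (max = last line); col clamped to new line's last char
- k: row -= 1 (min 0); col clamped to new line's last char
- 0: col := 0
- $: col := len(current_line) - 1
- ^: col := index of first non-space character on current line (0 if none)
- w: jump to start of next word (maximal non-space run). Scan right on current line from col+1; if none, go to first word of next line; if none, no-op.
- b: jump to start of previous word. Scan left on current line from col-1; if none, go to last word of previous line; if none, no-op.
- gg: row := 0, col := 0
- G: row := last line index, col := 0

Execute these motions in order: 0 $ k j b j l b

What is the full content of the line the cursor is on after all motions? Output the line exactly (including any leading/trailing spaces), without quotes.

After 1 (0): row=0 col=0 char='l'
After 2 ($): row=0 col=11 char='o'
After 3 (k): row=0 col=11 char='o'
After 4 (j): row=1 col=11 char='t'
After 5 (b): row=1 col=6 char='n'
After 6 (j): row=2 col=6 char='i'
After 7 (l): row=2 col=7 char='n'
After 8 (b): row=2 col=5 char='n'

Answer: red  nine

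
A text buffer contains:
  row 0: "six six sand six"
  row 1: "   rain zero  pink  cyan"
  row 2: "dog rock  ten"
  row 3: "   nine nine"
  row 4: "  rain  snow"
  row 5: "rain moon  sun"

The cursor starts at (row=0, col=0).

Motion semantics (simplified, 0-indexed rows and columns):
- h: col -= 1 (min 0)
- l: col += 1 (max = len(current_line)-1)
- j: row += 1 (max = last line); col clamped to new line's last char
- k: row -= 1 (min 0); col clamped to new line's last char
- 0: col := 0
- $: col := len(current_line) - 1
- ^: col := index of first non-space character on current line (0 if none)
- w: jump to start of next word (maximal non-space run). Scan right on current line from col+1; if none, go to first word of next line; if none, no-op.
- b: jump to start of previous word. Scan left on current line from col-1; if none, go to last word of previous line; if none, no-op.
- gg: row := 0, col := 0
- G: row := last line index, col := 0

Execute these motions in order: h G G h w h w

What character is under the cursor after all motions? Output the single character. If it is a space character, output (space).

After 1 (h): row=0 col=0 char='s'
After 2 (G): row=5 col=0 char='r'
After 3 (G): row=5 col=0 char='r'
After 4 (h): row=5 col=0 char='r'
After 5 (w): row=5 col=5 char='m'
After 6 (h): row=5 col=4 char='_'
After 7 (w): row=5 col=5 char='m'

Answer: m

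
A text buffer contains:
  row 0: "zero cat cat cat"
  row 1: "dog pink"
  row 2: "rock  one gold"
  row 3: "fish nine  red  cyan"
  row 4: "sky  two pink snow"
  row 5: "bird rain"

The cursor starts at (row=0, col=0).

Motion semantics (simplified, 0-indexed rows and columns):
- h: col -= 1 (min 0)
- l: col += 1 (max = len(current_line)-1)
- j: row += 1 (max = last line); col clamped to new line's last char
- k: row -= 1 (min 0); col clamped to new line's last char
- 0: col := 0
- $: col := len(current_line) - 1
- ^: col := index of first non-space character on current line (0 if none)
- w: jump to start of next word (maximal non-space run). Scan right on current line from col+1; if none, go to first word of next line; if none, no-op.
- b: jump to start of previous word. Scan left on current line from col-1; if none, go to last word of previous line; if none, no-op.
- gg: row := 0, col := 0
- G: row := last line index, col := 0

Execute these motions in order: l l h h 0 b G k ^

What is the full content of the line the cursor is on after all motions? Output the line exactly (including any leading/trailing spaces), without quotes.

Answer: sky  two pink snow

Derivation:
After 1 (l): row=0 col=1 char='e'
After 2 (l): row=0 col=2 char='r'
After 3 (h): row=0 col=1 char='e'
After 4 (h): row=0 col=0 char='z'
After 5 (0): row=0 col=0 char='z'
After 6 (b): row=0 col=0 char='z'
After 7 (G): row=5 col=0 char='b'
After 8 (k): row=4 col=0 char='s'
After 9 (^): row=4 col=0 char='s'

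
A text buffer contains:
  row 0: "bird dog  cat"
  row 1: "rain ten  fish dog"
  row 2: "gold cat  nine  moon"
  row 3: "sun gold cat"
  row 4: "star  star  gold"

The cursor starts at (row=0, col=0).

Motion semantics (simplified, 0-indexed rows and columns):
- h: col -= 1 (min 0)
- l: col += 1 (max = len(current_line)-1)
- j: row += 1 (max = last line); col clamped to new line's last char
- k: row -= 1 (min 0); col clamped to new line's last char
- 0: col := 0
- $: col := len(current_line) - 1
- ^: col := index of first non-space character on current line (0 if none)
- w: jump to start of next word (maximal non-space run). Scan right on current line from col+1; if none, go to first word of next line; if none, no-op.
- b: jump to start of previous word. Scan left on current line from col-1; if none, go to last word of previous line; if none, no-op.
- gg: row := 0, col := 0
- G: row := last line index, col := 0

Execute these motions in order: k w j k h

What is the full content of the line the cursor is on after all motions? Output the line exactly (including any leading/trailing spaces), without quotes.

After 1 (k): row=0 col=0 char='b'
After 2 (w): row=0 col=5 char='d'
After 3 (j): row=1 col=5 char='t'
After 4 (k): row=0 col=5 char='d'
After 5 (h): row=0 col=4 char='_'

Answer: bird dog  cat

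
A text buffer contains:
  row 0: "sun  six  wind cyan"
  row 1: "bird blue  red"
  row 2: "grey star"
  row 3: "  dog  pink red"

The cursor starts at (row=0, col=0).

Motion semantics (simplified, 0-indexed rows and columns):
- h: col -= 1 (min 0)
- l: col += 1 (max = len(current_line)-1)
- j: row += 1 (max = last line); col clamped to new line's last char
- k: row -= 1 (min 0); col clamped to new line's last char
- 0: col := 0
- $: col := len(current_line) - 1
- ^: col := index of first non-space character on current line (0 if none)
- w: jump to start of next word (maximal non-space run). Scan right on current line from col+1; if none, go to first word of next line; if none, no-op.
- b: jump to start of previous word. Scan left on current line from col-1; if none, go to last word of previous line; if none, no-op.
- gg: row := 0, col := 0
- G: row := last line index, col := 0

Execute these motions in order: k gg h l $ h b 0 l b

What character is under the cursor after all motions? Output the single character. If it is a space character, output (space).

Answer: s

Derivation:
After 1 (k): row=0 col=0 char='s'
After 2 (gg): row=0 col=0 char='s'
After 3 (h): row=0 col=0 char='s'
After 4 (l): row=0 col=1 char='u'
After 5 ($): row=0 col=18 char='n'
After 6 (h): row=0 col=17 char='a'
After 7 (b): row=0 col=15 char='c'
After 8 (0): row=0 col=0 char='s'
After 9 (l): row=0 col=1 char='u'
After 10 (b): row=0 col=0 char='s'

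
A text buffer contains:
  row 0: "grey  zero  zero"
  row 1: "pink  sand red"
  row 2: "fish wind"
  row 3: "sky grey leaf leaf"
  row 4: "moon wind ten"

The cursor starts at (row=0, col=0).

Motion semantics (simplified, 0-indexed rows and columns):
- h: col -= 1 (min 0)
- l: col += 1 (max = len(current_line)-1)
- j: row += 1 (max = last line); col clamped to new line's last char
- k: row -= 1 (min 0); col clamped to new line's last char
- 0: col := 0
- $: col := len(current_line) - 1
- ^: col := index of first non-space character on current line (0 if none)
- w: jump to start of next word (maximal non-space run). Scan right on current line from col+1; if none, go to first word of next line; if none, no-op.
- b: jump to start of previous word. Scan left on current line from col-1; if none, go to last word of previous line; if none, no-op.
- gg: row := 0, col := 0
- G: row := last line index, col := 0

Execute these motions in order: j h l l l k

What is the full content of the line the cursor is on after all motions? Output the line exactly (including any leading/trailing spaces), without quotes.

After 1 (j): row=1 col=0 char='p'
After 2 (h): row=1 col=0 char='p'
After 3 (l): row=1 col=1 char='i'
After 4 (l): row=1 col=2 char='n'
After 5 (l): row=1 col=3 char='k'
After 6 (k): row=0 col=3 char='y'

Answer: grey  zero  zero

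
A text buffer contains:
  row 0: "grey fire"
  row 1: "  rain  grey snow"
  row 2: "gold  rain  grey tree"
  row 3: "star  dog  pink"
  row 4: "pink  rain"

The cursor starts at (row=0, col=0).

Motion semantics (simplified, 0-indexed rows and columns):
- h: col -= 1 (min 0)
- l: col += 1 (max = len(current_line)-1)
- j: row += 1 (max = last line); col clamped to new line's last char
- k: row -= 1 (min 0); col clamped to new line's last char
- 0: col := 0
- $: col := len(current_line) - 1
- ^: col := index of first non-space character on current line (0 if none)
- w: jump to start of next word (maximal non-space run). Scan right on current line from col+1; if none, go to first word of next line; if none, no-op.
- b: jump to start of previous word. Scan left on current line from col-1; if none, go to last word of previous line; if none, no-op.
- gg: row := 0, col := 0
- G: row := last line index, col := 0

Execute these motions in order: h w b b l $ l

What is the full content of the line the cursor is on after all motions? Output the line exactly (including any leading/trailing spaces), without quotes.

After 1 (h): row=0 col=0 char='g'
After 2 (w): row=0 col=5 char='f'
After 3 (b): row=0 col=0 char='g'
After 4 (b): row=0 col=0 char='g'
After 5 (l): row=0 col=1 char='r'
After 6 ($): row=0 col=8 char='e'
After 7 (l): row=0 col=8 char='e'

Answer: grey fire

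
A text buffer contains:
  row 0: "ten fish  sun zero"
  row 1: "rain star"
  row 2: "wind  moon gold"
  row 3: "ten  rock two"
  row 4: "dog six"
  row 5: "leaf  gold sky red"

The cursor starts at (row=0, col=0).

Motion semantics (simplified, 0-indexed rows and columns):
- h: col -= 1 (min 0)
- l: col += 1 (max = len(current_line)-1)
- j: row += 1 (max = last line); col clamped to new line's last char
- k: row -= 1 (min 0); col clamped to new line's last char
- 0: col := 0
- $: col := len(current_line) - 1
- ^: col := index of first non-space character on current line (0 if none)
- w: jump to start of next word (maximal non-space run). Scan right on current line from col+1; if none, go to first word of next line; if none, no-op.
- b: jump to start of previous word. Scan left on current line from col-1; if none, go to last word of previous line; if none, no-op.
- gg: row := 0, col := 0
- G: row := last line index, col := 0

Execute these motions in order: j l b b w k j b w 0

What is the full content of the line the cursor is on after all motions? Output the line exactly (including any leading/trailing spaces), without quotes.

After 1 (j): row=1 col=0 char='r'
After 2 (l): row=1 col=1 char='a'
After 3 (b): row=1 col=0 char='r'
After 4 (b): row=0 col=14 char='z'
After 5 (w): row=1 col=0 char='r'
After 6 (k): row=0 col=0 char='t'
After 7 (j): row=1 col=0 char='r'
After 8 (b): row=0 col=14 char='z'
After 9 (w): row=1 col=0 char='r'
After 10 (0): row=1 col=0 char='r'

Answer: rain star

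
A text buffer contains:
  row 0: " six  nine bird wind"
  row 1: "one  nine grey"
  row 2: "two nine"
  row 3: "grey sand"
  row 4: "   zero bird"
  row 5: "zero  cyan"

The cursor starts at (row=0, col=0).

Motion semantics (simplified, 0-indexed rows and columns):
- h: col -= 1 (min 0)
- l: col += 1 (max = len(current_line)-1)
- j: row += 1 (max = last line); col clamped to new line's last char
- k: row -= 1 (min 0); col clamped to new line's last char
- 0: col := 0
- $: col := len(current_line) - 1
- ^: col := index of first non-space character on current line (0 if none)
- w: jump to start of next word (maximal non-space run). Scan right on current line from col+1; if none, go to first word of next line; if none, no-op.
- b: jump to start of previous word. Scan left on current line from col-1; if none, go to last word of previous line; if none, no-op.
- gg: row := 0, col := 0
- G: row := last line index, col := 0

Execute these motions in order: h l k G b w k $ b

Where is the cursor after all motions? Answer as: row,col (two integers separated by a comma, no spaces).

Answer: 4,8

Derivation:
After 1 (h): row=0 col=0 char='_'
After 2 (l): row=0 col=1 char='s'
After 3 (k): row=0 col=1 char='s'
After 4 (G): row=5 col=0 char='z'
After 5 (b): row=4 col=8 char='b'
After 6 (w): row=5 col=0 char='z'
After 7 (k): row=4 col=0 char='_'
After 8 ($): row=4 col=11 char='d'
After 9 (b): row=4 col=8 char='b'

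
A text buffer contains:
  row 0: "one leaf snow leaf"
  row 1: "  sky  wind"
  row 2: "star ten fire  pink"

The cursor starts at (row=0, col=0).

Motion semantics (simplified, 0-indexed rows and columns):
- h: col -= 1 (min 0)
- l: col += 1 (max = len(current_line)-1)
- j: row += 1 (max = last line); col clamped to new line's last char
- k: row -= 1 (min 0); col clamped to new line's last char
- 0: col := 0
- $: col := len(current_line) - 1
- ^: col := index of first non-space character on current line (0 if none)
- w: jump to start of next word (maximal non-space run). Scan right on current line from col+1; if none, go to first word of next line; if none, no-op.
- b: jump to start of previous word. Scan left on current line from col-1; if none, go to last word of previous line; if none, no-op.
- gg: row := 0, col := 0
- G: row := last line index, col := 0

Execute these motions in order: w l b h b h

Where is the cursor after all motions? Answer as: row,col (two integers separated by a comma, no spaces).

Answer: 0,0

Derivation:
After 1 (w): row=0 col=4 char='l'
After 2 (l): row=0 col=5 char='e'
After 3 (b): row=0 col=4 char='l'
After 4 (h): row=0 col=3 char='_'
After 5 (b): row=0 col=0 char='o'
After 6 (h): row=0 col=0 char='o'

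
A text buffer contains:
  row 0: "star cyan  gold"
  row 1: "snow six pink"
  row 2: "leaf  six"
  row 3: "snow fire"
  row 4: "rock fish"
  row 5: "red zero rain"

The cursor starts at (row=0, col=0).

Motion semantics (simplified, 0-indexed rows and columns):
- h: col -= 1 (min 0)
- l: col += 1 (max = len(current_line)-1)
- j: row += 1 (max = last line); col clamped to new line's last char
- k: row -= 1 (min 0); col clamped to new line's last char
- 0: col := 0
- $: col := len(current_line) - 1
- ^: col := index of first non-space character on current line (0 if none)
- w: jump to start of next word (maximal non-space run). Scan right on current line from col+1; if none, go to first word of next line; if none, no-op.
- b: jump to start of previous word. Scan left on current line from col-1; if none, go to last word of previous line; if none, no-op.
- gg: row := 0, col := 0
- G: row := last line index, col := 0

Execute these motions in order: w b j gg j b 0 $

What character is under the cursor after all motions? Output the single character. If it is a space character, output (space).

After 1 (w): row=0 col=5 char='c'
After 2 (b): row=0 col=0 char='s'
After 3 (j): row=1 col=0 char='s'
After 4 (gg): row=0 col=0 char='s'
After 5 (j): row=1 col=0 char='s'
After 6 (b): row=0 col=11 char='g'
After 7 (0): row=0 col=0 char='s'
After 8 ($): row=0 col=14 char='d'

Answer: d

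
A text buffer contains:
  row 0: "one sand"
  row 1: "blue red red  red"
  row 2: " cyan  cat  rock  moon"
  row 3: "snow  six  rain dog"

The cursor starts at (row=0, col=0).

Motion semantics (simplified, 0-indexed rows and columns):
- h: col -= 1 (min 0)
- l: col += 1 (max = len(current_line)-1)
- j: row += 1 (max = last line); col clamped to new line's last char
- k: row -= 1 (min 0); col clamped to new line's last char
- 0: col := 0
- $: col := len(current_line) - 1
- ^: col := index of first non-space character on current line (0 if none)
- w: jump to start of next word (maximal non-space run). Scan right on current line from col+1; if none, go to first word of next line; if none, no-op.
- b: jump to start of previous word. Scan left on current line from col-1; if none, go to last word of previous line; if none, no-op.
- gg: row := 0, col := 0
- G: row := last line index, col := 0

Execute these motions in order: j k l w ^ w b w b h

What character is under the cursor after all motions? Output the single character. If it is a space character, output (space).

Answer: o

Derivation:
After 1 (j): row=1 col=0 char='b'
After 2 (k): row=0 col=0 char='o'
After 3 (l): row=0 col=1 char='n'
After 4 (w): row=0 col=4 char='s'
After 5 (^): row=0 col=0 char='o'
After 6 (w): row=0 col=4 char='s'
After 7 (b): row=0 col=0 char='o'
After 8 (w): row=0 col=4 char='s'
After 9 (b): row=0 col=0 char='o'
After 10 (h): row=0 col=0 char='o'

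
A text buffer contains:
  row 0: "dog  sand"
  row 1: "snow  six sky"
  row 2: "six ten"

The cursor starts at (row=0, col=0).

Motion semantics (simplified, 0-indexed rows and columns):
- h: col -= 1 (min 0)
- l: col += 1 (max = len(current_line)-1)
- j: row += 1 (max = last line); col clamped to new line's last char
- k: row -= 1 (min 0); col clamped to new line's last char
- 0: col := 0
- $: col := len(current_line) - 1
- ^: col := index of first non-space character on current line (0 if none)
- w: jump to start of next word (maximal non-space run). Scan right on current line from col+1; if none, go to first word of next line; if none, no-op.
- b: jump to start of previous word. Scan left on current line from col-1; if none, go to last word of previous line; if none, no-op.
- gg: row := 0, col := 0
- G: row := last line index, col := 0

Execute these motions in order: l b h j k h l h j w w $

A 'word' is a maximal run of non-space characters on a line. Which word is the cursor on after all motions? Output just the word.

After 1 (l): row=0 col=1 char='o'
After 2 (b): row=0 col=0 char='d'
After 3 (h): row=0 col=0 char='d'
After 4 (j): row=1 col=0 char='s'
After 5 (k): row=0 col=0 char='d'
After 6 (h): row=0 col=0 char='d'
After 7 (l): row=0 col=1 char='o'
After 8 (h): row=0 col=0 char='d'
After 9 (j): row=1 col=0 char='s'
After 10 (w): row=1 col=6 char='s'
After 11 (w): row=1 col=10 char='s'
After 12 ($): row=1 col=12 char='y'

Answer: sky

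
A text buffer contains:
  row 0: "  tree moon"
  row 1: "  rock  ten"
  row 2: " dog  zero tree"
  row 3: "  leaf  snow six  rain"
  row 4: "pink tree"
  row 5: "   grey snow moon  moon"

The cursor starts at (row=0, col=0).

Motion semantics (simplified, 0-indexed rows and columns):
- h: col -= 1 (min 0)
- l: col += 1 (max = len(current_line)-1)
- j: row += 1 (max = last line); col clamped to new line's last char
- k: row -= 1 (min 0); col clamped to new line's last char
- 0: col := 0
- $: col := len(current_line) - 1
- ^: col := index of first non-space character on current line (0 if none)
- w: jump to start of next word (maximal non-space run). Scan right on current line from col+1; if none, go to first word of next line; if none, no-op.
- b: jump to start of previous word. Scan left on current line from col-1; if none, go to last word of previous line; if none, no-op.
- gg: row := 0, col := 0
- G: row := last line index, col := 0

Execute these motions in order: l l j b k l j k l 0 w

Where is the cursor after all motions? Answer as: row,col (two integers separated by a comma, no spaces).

Answer: 0,2

Derivation:
After 1 (l): row=0 col=1 char='_'
After 2 (l): row=0 col=2 char='t'
After 3 (j): row=1 col=2 char='r'
After 4 (b): row=0 col=7 char='m'
After 5 (k): row=0 col=7 char='m'
After 6 (l): row=0 col=8 char='o'
After 7 (j): row=1 col=8 char='t'
After 8 (k): row=0 col=8 char='o'
After 9 (l): row=0 col=9 char='o'
After 10 (0): row=0 col=0 char='_'
After 11 (w): row=0 col=2 char='t'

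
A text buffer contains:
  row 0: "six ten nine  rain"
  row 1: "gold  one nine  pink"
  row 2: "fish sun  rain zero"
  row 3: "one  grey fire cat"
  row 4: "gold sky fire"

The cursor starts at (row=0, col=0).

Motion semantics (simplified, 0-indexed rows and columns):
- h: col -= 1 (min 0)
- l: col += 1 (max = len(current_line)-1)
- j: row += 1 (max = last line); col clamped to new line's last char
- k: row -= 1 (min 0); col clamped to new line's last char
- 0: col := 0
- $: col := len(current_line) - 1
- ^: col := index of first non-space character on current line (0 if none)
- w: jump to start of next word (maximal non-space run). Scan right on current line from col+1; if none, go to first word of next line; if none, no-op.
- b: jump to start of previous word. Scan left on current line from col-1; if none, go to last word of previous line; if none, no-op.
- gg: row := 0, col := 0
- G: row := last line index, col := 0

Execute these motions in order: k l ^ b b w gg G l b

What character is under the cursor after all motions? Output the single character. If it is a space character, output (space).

After 1 (k): row=0 col=0 char='s'
After 2 (l): row=0 col=1 char='i'
After 3 (^): row=0 col=0 char='s'
After 4 (b): row=0 col=0 char='s'
After 5 (b): row=0 col=0 char='s'
After 6 (w): row=0 col=4 char='t'
After 7 (gg): row=0 col=0 char='s'
After 8 (G): row=4 col=0 char='g'
After 9 (l): row=4 col=1 char='o'
After 10 (b): row=4 col=0 char='g'

Answer: g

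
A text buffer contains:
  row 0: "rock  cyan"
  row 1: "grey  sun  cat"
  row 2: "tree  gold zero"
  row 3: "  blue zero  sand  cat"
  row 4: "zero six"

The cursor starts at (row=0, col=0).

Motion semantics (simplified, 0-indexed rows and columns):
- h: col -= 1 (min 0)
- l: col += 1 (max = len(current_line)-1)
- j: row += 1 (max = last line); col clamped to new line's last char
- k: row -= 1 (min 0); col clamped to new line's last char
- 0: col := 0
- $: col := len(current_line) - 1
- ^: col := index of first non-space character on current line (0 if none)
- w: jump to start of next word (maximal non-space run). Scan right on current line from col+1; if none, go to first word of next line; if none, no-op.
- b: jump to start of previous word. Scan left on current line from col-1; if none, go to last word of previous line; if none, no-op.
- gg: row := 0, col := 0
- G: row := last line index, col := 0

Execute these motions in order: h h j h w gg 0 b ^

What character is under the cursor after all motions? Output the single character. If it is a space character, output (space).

After 1 (h): row=0 col=0 char='r'
After 2 (h): row=0 col=0 char='r'
After 3 (j): row=1 col=0 char='g'
After 4 (h): row=1 col=0 char='g'
After 5 (w): row=1 col=6 char='s'
After 6 (gg): row=0 col=0 char='r'
After 7 (0): row=0 col=0 char='r'
After 8 (b): row=0 col=0 char='r'
After 9 (^): row=0 col=0 char='r'

Answer: r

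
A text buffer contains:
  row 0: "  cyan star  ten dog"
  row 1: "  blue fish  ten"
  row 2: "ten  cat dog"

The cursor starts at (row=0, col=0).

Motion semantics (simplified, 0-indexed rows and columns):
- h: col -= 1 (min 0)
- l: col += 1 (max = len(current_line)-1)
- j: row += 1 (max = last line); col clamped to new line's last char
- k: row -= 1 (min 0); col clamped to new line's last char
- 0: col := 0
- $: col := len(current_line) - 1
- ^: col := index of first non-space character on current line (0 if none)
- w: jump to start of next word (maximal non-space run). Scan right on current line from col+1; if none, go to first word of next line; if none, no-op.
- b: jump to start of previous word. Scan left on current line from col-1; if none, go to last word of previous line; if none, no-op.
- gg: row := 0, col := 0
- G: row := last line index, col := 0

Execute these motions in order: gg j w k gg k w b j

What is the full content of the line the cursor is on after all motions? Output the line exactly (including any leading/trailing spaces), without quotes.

After 1 (gg): row=0 col=0 char='_'
After 2 (j): row=1 col=0 char='_'
After 3 (w): row=1 col=2 char='b'
After 4 (k): row=0 col=2 char='c'
After 5 (gg): row=0 col=0 char='_'
After 6 (k): row=0 col=0 char='_'
After 7 (w): row=0 col=2 char='c'
After 8 (b): row=0 col=2 char='c'
After 9 (j): row=1 col=2 char='b'

Answer:   blue fish  ten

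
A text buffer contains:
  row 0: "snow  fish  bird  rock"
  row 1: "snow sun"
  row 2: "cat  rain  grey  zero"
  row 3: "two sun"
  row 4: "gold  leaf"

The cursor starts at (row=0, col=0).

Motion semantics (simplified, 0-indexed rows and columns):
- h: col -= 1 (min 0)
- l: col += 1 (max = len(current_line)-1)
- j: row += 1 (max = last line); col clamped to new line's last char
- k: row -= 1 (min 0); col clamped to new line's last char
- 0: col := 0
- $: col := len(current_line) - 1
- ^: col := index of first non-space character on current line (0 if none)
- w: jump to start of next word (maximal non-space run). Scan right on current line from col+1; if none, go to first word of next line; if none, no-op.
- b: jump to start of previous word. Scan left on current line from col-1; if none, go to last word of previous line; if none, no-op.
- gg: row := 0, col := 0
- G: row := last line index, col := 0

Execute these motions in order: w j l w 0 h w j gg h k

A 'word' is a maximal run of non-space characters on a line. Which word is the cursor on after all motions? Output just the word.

After 1 (w): row=0 col=6 char='f'
After 2 (j): row=1 col=6 char='u'
After 3 (l): row=1 col=7 char='n'
After 4 (w): row=2 col=0 char='c'
After 5 (0): row=2 col=0 char='c'
After 6 (h): row=2 col=0 char='c'
After 7 (w): row=2 col=5 char='r'
After 8 (j): row=3 col=5 char='u'
After 9 (gg): row=0 col=0 char='s'
After 10 (h): row=0 col=0 char='s'
After 11 (k): row=0 col=0 char='s'

Answer: snow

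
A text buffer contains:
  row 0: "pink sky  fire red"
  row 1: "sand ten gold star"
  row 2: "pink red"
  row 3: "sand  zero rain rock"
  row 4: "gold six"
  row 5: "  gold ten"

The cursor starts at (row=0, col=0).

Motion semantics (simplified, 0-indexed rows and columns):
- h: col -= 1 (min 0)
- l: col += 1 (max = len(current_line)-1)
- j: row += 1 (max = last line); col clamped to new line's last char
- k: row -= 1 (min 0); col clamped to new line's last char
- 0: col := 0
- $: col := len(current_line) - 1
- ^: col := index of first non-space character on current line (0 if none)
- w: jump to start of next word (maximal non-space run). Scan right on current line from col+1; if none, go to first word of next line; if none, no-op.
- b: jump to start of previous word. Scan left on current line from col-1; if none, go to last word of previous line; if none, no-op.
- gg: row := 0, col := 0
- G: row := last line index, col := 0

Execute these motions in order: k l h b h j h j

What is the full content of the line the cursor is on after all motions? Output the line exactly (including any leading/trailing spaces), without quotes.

After 1 (k): row=0 col=0 char='p'
After 2 (l): row=0 col=1 char='i'
After 3 (h): row=0 col=0 char='p'
After 4 (b): row=0 col=0 char='p'
After 5 (h): row=0 col=0 char='p'
After 6 (j): row=1 col=0 char='s'
After 7 (h): row=1 col=0 char='s'
After 8 (j): row=2 col=0 char='p'

Answer: pink red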